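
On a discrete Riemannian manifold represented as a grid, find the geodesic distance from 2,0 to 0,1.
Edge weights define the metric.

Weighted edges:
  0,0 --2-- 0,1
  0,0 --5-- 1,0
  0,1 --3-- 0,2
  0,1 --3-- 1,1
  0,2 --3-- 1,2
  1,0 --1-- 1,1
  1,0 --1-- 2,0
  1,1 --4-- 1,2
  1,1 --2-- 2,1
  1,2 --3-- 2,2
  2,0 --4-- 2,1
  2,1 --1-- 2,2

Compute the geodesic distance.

Shortest path: 2,0 → 1,0 → 1,1 → 0,1, total weight = 5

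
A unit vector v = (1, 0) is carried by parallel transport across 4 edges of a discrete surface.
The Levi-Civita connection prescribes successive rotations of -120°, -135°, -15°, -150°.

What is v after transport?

Total rotation: (-120°) + (-135°) + (-15°) + (-150°) = -420° ≡ -60° (mod 360°). Final vector: (0.5000, -0.8660)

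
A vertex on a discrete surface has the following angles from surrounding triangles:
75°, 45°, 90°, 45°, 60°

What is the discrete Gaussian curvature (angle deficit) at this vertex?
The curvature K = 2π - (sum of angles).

Sum of angles = 315°. K = 360° - 315° = 45°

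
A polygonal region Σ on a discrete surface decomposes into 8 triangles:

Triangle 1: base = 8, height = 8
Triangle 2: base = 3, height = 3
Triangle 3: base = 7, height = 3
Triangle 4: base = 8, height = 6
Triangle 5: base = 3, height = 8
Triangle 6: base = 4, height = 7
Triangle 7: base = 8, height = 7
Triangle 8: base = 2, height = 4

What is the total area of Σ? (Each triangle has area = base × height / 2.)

(1/2)×8×8 + (1/2)×3×3 + (1/2)×7×3 + (1/2)×8×6 + (1/2)×3×8 + (1/2)×4×7 + (1/2)×8×7 + (1/2)×2×4 = 129.0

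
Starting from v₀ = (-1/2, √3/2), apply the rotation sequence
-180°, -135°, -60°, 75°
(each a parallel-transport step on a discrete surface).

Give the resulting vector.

Total rotation: (-180°) + (-135°) + (-60°) + 75° = -300° ≡ 60° (mod 360°). Final vector: (-1, 0)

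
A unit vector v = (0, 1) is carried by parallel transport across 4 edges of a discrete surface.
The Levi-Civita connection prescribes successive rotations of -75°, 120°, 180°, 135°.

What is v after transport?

Total rotation: (-75°) + 120° + 180° + 135° = 360° ≡ 0° (mod 360°). Final vector: (0, 1)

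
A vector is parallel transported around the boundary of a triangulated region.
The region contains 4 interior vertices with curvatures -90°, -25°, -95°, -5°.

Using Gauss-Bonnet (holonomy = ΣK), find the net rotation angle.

Holonomy = total enclosed curvature = (-90°) + (-25°) + (-95°) + (-5°) = -215°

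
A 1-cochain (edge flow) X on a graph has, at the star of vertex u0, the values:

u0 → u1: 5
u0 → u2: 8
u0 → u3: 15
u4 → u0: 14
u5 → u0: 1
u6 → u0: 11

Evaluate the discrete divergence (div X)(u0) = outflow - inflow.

Divergence = sum of outgoing flows = 5 + 8 + 15 + (-14) + (-1) + (-11) = 2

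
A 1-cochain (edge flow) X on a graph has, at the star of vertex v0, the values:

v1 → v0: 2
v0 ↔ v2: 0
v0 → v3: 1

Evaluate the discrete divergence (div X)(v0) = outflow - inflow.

Divergence = sum of outgoing flows = (-2) + 0 + 1 = -1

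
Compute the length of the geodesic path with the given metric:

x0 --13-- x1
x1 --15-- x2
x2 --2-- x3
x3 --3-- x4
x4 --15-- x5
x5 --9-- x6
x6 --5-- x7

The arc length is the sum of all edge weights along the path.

Arc length = 13 + 15 + 2 + 3 + 15 + 9 + 5 = 62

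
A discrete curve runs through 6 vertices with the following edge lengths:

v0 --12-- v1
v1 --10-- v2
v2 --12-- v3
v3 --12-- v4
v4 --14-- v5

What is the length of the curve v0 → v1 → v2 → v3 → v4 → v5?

Arc length = 12 + 10 + 12 + 12 + 14 = 60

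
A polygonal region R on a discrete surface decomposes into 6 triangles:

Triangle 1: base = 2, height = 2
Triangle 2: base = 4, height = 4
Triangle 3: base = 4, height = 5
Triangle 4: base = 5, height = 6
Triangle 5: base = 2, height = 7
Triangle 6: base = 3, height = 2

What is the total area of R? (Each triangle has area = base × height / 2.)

(1/2)×2×2 + (1/2)×4×4 + (1/2)×4×5 + (1/2)×5×6 + (1/2)×2×7 + (1/2)×3×2 = 45.0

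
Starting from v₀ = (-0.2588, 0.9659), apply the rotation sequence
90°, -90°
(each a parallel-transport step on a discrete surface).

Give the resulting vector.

Total rotation: 90° + (-90°) = 0°. Final vector: (-0.2588, 0.9659)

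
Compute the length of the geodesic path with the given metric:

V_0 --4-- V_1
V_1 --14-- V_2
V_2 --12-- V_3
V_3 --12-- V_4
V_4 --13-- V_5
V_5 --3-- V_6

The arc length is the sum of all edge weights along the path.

Arc length = 4 + 14 + 12 + 12 + 13 + 3 = 58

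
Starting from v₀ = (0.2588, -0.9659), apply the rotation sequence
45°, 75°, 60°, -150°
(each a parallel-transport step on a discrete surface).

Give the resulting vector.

Total rotation: 45° + 75° + 60° + (-150°) = 30°. Final vector: (0.7071, -0.7071)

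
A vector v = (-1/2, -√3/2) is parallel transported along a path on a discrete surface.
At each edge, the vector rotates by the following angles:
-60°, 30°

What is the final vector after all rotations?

Total rotation: (-60°) + 30° = -30°. Final vector: (-0.8660, -0.5000)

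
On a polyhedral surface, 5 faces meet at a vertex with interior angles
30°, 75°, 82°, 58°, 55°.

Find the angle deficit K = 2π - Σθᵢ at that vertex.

Sum of angles = 300°. K = 360° - 300° = 60° = π/3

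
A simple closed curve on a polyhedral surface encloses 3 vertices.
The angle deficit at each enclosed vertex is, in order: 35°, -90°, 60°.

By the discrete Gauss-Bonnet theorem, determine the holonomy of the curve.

Holonomy = total enclosed curvature = 35° + (-90°) + 60° = 5°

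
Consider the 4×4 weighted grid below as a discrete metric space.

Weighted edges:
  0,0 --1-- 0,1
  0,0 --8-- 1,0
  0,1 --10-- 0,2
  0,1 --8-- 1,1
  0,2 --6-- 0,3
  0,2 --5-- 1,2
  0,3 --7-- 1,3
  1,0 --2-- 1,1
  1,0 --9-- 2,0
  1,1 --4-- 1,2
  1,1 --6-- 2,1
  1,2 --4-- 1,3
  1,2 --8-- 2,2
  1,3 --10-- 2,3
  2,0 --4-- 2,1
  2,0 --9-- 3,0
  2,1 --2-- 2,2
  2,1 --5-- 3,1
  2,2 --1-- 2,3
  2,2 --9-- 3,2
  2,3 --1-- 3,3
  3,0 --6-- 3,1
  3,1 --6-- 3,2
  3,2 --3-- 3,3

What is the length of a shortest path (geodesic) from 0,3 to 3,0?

Shortest path: 0,3 → 1,3 → 2,3 → 2,2 → 2,1 → 3,1 → 3,0, total weight = 31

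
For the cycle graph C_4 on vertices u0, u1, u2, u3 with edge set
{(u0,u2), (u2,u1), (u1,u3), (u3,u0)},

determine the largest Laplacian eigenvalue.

The cycle graph C_n has Laplacian eigenvalues λ_k = 2 − 2cos(2πk/n), k = 0, 1, …, n−1. Here n = 4:
k=0: 2 − 2cos(0) = 0.0; k=1: 2 − 2cos(π/2) = 2.0; k=2: 2 − 2cos(π) = 4.0; k=3: 2 − 2cos(3π/2) = 2.0.
Laplacian eigenvalues: [0.0, 2.0, 2.0, 4.0]. Largest eigenvalue (spectral radius) = 4.0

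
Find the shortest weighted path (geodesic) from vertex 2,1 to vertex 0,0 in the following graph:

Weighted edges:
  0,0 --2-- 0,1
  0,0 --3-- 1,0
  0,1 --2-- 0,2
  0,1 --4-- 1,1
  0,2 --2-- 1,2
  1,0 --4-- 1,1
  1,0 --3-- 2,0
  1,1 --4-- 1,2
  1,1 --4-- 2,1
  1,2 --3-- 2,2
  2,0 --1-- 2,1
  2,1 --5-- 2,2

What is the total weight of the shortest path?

Shortest path: 2,1 → 2,0 → 1,0 → 0,0, total weight = 7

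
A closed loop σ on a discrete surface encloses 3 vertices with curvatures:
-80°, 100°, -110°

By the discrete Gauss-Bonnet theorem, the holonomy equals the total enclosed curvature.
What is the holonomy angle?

Holonomy = total enclosed curvature = (-80°) + 100° + (-110°) = -90°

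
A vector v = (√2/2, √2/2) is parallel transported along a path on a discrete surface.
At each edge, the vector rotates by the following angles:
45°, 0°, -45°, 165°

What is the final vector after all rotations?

Total rotation: 45° + 0° + (-45°) + 165° = 165°. Final vector: (-0.8660, -0.5000)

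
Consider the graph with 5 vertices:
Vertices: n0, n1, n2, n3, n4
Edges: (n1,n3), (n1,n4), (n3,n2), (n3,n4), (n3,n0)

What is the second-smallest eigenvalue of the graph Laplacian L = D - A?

Degrees: deg(n0) = 1, deg(n1) = 2, deg(n2) = 1, deg(n3) = 4, deg(n4) = 2.
L = D − A with rows/columns ordered (n0, n1, n2, n3, n4):
  [ 1,  0,  0, -1,  0]
  [ 0,  2,  0, -1, -1]
  [ 0,  0,  1, -1,  0]
  [-1, -1, -1,  4, -1]
  [ 0, -1,  0, -1,  2]
Characteristic polynomial: det(λI − L) = λ(λ − 1)²(λ − 3)(λ − 5).
Roots: λ = 0; (λ − 1) = 0 ⇒ λ = 1 (multiplicity 2); (λ − 3) = 0 ⇒ λ = 3; (λ − 5) = 0 ⇒ λ = 5.
(Check: the roots sum (with multiplicity) to 10, matching trace L = Σdeg = 2·5 = 10.)
Laplacian eigenvalues: [0.0, 1.0, 1.0, 3.0, 5.0]. Algebraic connectivity (smallest non-zero eigenvalue) = 1.0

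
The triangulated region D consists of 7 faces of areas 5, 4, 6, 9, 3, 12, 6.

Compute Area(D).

5 + 4 + 6 + 9 + 3 + 12 + 6 = 45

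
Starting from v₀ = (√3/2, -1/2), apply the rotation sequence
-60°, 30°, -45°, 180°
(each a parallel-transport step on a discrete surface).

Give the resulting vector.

Total rotation: (-60°) + 30° + (-45°) + 180° = 105°. Final vector: (0.2588, 0.9659)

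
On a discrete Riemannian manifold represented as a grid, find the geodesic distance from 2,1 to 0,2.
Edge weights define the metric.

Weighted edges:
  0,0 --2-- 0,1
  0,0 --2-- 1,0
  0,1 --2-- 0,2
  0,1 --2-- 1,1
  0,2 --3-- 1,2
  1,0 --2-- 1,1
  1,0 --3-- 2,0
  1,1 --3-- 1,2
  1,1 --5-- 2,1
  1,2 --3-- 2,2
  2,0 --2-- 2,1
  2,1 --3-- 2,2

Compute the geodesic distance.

Shortest path: 2,1 → 2,2 → 1,2 → 0,2, total weight = 9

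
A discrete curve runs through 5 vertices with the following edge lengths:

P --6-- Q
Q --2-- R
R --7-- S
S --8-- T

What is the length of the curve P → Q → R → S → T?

Arc length = 6 + 2 + 7 + 8 = 23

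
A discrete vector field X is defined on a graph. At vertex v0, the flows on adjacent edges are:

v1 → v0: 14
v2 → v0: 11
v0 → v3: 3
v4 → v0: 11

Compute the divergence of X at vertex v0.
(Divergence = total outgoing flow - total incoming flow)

Divergence = sum of outgoing flows = (-14) + (-11) + 3 + (-11) = -33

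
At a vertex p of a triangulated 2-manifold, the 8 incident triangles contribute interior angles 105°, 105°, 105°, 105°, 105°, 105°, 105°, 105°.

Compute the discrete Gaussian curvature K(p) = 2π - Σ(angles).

Sum of angles = 840°. K = 360° - 840° = -480° = -8π/3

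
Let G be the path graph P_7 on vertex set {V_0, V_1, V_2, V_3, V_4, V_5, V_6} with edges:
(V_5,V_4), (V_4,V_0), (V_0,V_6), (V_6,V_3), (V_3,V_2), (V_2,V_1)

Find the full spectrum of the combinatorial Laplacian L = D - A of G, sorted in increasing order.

The path graph P_n has Laplacian eigenvalues λ_k = 2 − 2cos(kπ/n), k = 0, 1, …, n−1. Here n = 7:
k=0: 2 − 2cos(0) = 0.0; k=1: 2 − 2cos(π/7) = 0.1981; k=2: 2 − 2cos(2π/7) = 0.753; k=3: 2 − 2cos(3π/7) = 1.555; k=4: 2 − 2cos(4π/7) = 2.445; k=5: 2 − 2cos(5π/7) = 3.247; k=6: 2 − 2cos(6π/7) = 3.8019.
Laplacian eigenvalues (increasing order): [0.0, 0.1981, 0.753, 1.555, 2.445, 3.247, 3.8019]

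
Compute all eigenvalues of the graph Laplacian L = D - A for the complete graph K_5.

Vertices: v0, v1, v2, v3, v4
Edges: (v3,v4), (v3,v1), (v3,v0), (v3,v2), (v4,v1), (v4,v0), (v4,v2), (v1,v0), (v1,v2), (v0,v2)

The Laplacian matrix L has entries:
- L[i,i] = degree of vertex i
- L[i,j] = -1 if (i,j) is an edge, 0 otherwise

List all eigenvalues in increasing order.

For the complete graph K_n, L = nI − J (J = all-ones matrix). J has eigenvalues n (once, eigenvector 𝟙) and 0 (multiplicity n−1), so L has eigenvalues 0 (once) and n (multiplicity n−1). Here n = 5: eigenvalue 0 once and 5 with multiplicity 4.
Laplacian eigenvalues (increasing order): [0.0, 5.0, 5.0, 5.0, 5.0]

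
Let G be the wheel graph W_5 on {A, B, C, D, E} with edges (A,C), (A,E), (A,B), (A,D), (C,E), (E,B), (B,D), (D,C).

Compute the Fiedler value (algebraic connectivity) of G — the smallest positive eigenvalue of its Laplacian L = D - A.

The wheel W_5 is the join K_1 ∨ C_4 (a hub joined to every vertex of a cycle of length 4). For a join G ∨ H (G on p vertices, H on q vertices) the Laplacian spectrum is 0, p+q, the eigenvalues of L(G) other than one 0 each shifted by +q, and the eigenvalues of L(H) other than one 0 each shifted by +p. With G = K_1 (p = 1, nothing left after dropping its 0) and H = C_4 (q = 4, eigenvalues 2 − 2cos(2πk/4), k = 0, …, 3; drop k = 0), the spectrum of W_5 is 0, 5, and 1 + (2 − 2cos(2πk/4)) = 3 − 2cos(2πk/4) for k = 1, …, 3:
k=1: 3 − 2cos(π/2) = 3.0; k=2: 3 − 2cos(π) = 5.0; k=3: 3 − 2cos(3π/2) = 3.0.
Laplacian eigenvalues: [0.0, 3.0, 3.0, 5.0, 5.0]. Algebraic connectivity (smallest non-zero eigenvalue) = 3.0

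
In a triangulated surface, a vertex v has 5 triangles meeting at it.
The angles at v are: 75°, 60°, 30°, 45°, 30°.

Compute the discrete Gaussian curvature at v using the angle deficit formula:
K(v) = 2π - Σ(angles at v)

Sum of angles = 240°. K = 360° - 240° = 120°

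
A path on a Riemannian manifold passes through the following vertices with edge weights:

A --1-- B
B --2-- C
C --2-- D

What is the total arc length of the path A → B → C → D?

Arc length = 1 + 2 + 2 = 5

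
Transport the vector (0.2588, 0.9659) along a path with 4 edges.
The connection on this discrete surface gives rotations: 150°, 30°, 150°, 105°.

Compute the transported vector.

Total rotation: 150° + 30° + 150° + 105° = 435° ≡ 75° (mod 360°). Final vector: (-0.8660, 0.5000)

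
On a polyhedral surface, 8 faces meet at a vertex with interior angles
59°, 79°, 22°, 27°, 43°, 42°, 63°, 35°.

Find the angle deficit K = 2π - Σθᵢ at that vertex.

Sum of angles = 370°. K = 360° - 370° = -10° = -π/18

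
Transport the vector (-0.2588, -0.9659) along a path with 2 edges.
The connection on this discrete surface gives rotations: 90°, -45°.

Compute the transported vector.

Total rotation: 90° + (-45°) = 45°. Final vector: (0.5000, -0.8660)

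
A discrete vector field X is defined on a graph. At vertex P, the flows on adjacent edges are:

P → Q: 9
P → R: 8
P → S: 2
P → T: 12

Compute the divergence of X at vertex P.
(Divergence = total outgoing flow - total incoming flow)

Divergence = sum of outgoing flows = 9 + 8 + 2 + 12 = 31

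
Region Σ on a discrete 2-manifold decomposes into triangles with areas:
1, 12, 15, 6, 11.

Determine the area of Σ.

1 + 12 + 15 + 6 + 11 = 45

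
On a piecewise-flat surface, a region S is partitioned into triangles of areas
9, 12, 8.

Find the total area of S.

9 + 12 + 8 = 29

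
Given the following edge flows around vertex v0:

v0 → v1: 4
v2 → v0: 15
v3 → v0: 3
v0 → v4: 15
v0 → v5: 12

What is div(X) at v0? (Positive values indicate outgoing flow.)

Divergence = sum of outgoing flows = 4 + (-15) + (-3) + 15 + 12 = 13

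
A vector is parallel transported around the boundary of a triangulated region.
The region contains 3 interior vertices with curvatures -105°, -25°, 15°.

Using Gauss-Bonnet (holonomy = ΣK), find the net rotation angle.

Holonomy = total enclosed curvature = (-105°) + (-25°) + 15° = -115°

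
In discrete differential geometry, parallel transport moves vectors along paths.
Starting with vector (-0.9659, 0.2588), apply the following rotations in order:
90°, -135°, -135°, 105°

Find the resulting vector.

Total rotation: 90° + (-135°) + (-135°) + 105° = -75°. Final vector: (0, 1)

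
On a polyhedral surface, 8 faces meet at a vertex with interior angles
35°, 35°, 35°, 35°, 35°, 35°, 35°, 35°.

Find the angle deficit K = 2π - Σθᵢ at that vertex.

Sum of angles = 280°. K = 360° - 280° = 80° = 4π/9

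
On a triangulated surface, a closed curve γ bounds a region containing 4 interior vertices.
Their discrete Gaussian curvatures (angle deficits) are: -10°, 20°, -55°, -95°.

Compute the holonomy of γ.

Holonomy = total enclosed curvature = (-10°) + 20° + (-55°) + (-95°) = -140°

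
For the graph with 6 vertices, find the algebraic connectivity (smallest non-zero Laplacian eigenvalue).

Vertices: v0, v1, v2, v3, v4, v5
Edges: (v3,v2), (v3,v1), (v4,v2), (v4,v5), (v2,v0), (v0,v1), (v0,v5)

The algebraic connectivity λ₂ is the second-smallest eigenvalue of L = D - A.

Degrees: deg(v0) = 3, deg(v1) = 2, deg(v2) = 3, deg(v3) = 2, deg(v4) = 2, deg(v5) = 2.
L = D − A with rows/columns ordered (v0, v1, v2, v3, v4, v5):
  [ 3, -1, -1,  0,  0, -1]
  [-1,  2,  0, -1,  0,  0]
  [-1,  0,  3, -1, -1,  0]
  [ 0, -1, -1,  2,  0,  0]
  [ 0,  0, -1,  0,  2, -1]
  [-1,  0,  0,  0, -1,  2]
Characteristic polynomial: det(λI − L) = λ(λ − 1)(λ − 2)(λ − 3)²(λ − 5).
Roots: λ = 0; (λ − 1) = 0 ⇒ λ = 1; (λ − 2) = 0 ⇒ λ = 2; (λ − 3) = 0 ⇒ λ = 3 (multiplicity 2); (λ − 5) = 0 ⇒ λ = 5.
(Check: the roots sum (with multiplicity) to 14, matching trace L = Σdeg = 2·7 = 14.)
Laplacian eigenvalues: [0.0, 1.0, 2.0, 3.0, 3.0, 5.0]. Algebraic connectivity (smallest non-zero eigenvalue) = 1.0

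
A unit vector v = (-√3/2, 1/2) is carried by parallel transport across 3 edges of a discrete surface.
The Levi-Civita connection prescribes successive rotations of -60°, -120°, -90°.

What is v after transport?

Total rotation: (-60°) + (-120°) + (-90°) = -270° ≡ 90° (mod 360°). Final vector: (-0.5000, -0.8660)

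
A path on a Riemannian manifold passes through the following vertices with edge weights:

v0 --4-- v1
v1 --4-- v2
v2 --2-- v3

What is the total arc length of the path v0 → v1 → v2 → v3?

Arc length = 4 + 4 + 2 = 10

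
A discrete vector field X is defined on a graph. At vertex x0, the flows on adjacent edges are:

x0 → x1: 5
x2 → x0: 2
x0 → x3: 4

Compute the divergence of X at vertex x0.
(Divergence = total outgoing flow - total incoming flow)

Divergence = sum of outgoing flows = 5 + (-2) + 4 = 7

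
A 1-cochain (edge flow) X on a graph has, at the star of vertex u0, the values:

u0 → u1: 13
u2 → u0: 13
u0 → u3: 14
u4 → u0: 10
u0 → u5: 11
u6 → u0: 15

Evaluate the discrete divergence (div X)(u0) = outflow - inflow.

Divergence = sum of outgoing flows = 13 + (-13) + 14 + (-10) + 11 + (-15) = 0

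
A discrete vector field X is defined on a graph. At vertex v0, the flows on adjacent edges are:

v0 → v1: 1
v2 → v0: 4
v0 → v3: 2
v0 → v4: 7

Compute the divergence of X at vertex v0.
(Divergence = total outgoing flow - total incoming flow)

Divergence = sum of outgoing flows = 1 + (-4) + 2 + 7 = 6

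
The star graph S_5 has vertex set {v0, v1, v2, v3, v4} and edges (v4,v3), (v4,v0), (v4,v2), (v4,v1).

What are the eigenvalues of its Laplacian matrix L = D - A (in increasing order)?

The star S_5 is the complete bipartite graph K_{1,4} (one hub of degree 4, 4 leaves of degree 1). The Laplacian spectrum of K_{p,q} is 0, p (multiplicity q−1), q (multiplicity p−1), p+q. With p = 1, q = 4: 0 once, 1 with multiplicity 3, and 5 once. (Check: trace L = sum of degrees = 8 = 3·1 + 5.)
Laplacian eigenvalues (increasing order): [0.0, 1.0, 1.0, 1.0, 5.0]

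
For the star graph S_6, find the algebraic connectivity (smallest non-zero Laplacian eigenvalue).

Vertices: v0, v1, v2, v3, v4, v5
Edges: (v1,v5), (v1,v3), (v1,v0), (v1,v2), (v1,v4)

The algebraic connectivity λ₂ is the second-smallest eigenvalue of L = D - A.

The star S_6 is the complete bipartite graph K_{1,5} (one hub of degree 5, 5 leaves of degree 1). The Laplacian spectrum of K_{p,q} is 0, p (multiplicity q−1), q (multiplicity p−1), p+q. With p = 1, q = 5: 0 once, 1 with multiplicity 4, and 6 once. (Check: trace L = sum of degrees = 10 = 4·1 + 6.)
Laplacian eigenvalues: [0.0, 1.0, 1.0, 1.0, 1.0, 6.0]. Algebraic connectivity (smallest non-zero eigenvalue) = 1.0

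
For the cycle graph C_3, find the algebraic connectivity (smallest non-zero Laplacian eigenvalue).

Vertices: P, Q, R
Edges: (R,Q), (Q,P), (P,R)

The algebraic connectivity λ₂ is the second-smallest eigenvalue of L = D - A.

The cycle graph C_n has Laplacian eigenvalues λ_k = 2 − 2cos(2πk/n), k = 0, 1, …, n−1. Here n = 3:
k=0: 2 − 2cos(0) = 0.0; k=1: 2 − 2cos(2π/3) = 3.0; k=2: 2 − 2cos(4π/3) = 3.0.
Laplacian eigenvalues: [0.0, 3.0, 3.0]. Algebraic connectivity (smallest non-zero eigenvalue) = 3.0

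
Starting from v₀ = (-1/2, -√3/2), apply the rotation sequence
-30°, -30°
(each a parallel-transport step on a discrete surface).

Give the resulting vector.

Total rotation: (-30°) + (-30°) = -60°. Final vector: (-1, 0)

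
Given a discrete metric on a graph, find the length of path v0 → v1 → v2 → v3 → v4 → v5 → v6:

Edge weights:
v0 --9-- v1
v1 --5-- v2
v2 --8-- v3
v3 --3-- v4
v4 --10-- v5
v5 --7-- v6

Arc length = 9 + 5 + 8 + 3 + 10 + 7 = 42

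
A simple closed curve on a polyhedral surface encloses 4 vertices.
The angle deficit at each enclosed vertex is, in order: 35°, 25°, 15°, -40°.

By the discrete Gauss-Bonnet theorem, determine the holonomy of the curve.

Holonomy = total enclosed curvature = 35° + 25° + 15° + (-40°) = 35°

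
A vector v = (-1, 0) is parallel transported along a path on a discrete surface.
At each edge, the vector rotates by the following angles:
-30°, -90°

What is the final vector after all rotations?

Total rotation: (-30°) + (-90°) = -120°. Final vector: (0.5000, 0.8660)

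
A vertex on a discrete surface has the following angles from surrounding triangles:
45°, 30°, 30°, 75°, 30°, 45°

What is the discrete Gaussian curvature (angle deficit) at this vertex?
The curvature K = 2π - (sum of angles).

Sum of angles = 255°. K = 360° - 255° = 105°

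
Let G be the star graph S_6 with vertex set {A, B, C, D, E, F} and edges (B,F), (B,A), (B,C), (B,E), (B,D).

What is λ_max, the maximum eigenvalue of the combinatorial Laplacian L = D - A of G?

The star S_6 is the complete bipartite graph K_{1,5} (one hub of degree 5, 5 leaves of degree 1). The Laplacian spectrum of K_{p,q} is 0, p (multiplicity q−1), q (multiplicity p−1), p+q. With p = 1, q = 5: 0 once, 1 with multiplicity 4, and 6 once. (Check: trace L = sum of degrees = 10 = 4·1 + 6.)
Laplacian eigenvalues: [0.0, 1.0, 1.0, 1.0, 1.0, 6.0]. Largest eigenvalue (spectral radius) = 6.0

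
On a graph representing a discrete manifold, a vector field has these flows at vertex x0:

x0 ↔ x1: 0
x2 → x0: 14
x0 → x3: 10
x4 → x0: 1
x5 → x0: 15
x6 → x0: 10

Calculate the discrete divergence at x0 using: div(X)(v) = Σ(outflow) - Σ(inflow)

Divergence = sum of outgoing flows = 0 + (-14) + 10 + (-1) + (-15) + (-10) = -30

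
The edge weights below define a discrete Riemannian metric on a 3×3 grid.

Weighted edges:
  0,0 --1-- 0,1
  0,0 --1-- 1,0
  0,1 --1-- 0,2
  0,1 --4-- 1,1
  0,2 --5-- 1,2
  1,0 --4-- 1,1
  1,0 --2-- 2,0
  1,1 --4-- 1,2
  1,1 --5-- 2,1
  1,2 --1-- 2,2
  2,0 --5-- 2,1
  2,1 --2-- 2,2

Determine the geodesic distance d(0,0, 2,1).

Shortest path: 0,0 → 1,0 → 2,0 → 2,1, total weight = 8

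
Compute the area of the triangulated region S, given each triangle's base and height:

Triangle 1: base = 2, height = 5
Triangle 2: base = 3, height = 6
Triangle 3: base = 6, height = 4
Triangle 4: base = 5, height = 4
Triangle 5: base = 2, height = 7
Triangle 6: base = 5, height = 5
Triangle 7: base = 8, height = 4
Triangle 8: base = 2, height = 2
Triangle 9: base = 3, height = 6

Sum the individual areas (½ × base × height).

(1/2)×2×5 + (1/2)×3×6 + (1/2)×6×4 + (1/2)×5×4 + (1/2)×2×7 + (1/2)×5×5 + (1/2)×8×4 + (1/2)×2×2 + (1/2)×3×6 = 82.5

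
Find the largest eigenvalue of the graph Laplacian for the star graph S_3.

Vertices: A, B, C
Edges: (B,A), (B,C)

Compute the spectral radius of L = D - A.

The star S_3 is the complete bipartite graph K_{1,2} (one hub of degree 2, 2 leaves of degree 1). The Laplacian spectrum of K_{p,q} is 0, p (multiplicity q−1), q (multiplicity p−1), p+q. With p = 1, q = 2: 0 once, 1 with multiplicity 1, and 3 once. (Check: trace L = sum of degrees = 4 = 1·1 + 3.)
Laplacian eigenvalues: [0.0, 1.0, 3.0]. Largest eigenvalue (spectral radius) = 3.0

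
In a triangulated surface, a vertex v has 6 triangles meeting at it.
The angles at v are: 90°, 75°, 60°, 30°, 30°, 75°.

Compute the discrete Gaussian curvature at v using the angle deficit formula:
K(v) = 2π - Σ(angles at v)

Sum of angles = 360°. K = 360° - 360° = 0° = 0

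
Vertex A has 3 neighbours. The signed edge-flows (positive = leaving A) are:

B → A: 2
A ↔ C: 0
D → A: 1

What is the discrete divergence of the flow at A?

Divergence = sum of outgoing flows = (-2) + 0 + (-1) = -3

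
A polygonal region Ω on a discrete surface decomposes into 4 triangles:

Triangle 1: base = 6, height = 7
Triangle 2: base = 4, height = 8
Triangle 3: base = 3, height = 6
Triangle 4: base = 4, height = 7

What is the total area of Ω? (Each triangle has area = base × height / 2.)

(1/2)×6×7 + (1/2)×4×8 + (1/2)×3×6 + (1/2)×4×7 = 60.0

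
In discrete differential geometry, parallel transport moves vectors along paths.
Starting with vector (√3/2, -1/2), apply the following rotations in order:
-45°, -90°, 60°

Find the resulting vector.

Total rotation: (-45°) + (-90°) + 60° = -75°. Final vector: (-0.2588, -0.9659)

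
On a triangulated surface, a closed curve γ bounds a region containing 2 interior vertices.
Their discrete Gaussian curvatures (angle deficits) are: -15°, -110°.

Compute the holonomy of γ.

Holonomy = total enclosed curvature = (-15°) + (-110°) = -125°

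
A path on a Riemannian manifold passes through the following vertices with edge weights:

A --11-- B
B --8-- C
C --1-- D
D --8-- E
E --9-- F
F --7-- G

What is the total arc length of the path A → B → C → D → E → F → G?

Arc length = 11 + 8 + 1 + 8 + 9 + 7 = 44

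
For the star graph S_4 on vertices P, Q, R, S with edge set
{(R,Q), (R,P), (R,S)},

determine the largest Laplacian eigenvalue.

The star S_4 is the complete bipartite graph K_{1,3} (one hub of degree 3, 3 leaves of degree 1). The Laplacian spectrum of K_{p,q} is 0, p (multiplicity q−1), q (multiplicity p−1), p+q. With p = 1, q = 3: 0 once, 1 with multiplicity 2, and 4 once. (Check: trace L = sum of degrees = 6 = 2·1 + 4.)
Laplacian eigenvalues: [0.0, 1.0, 1.0, 4.0]. Largest eigenvalue (spectral radius) = 4.0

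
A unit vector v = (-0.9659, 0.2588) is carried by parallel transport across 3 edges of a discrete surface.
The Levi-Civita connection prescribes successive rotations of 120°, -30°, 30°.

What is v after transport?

Total rotation: 120° + (-30°) + 30° = 120°. Final vector: (0.2588, -0.9659)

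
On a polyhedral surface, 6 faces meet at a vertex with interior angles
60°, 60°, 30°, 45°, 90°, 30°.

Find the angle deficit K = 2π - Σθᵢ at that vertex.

Sum of angles = 315°. K = 360° - 315° = 45° = π/4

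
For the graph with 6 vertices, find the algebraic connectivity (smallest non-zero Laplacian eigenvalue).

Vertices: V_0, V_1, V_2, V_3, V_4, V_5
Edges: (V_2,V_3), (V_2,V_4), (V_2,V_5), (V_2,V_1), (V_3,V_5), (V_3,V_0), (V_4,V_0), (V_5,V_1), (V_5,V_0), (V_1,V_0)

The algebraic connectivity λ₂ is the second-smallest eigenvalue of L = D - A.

Degrees: deg(V_0) = 4, deg(V_1) = 3, deg(V_2) = 4, deg(V_3) = 3, deg(V_4) = 2, deg(V_5) = 4.
L = D − A with rows/columns ordered (V_0, V_1, V_2, V_3, V_4, V_5):
  [ 4, -1,  0, -1, -1, -1]
  [-1,  3, -1,  0,  0, -1]
  [ 0, -1,  4, -1, -1, -1]
  [-1,  0, -1,  3,  0, -1]
  [-1,  0, -1,  0,  2,  0]
  [-1, -1, -1, -1,  0,  4]
Characteristic polynomial: det(λI − L) = λ(λ − 2)(λ − 3)(λ − 4)(λ − 5)(λ − 6).
Roots: λ = 0; (λ − 2) = 0 ⇒ λ = 2; (λ − 3) = 0 ⇒ λ = 3; (λ − 4) = 0 ⇒ λ = 4; (λ − 5) = 0 ⇒ λ = 5; (λ − 6) = 0 ⇒ λ = 6.
(Check: the roots sum (with multiplicity) to 20, matching trace L = Σdeg = 2·10 = 20.)
Laplacian eigenvalues: [0.0, 2.0, 3.0, 4.0, 5.0, 6.0]. Algebraic connectivity (smallest non-zero eigenvalue) = 2.0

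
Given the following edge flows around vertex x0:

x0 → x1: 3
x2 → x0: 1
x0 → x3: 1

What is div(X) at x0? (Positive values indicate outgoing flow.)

Divergence = sum of outgoing flows = 3 + (-1) + 1 = 3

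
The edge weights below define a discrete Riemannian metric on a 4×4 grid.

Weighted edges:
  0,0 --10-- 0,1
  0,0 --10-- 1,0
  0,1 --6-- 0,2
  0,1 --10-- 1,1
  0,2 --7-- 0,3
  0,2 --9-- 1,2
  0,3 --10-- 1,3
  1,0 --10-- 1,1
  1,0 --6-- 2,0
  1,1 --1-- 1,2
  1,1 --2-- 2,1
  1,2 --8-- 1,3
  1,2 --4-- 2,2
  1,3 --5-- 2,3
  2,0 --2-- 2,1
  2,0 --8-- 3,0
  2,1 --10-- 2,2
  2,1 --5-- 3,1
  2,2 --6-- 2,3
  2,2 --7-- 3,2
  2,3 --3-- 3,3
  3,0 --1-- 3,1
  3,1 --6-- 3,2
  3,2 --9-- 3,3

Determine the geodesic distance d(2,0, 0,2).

Shortest path: 2,0 → 2,1 → 1,1 → 1,2 → 0,2, total weight = 14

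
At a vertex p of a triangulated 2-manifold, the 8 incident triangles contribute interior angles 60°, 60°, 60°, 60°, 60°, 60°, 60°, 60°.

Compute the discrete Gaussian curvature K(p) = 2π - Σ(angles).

Sum of angles = 480°. K = 360° - 480° = -120°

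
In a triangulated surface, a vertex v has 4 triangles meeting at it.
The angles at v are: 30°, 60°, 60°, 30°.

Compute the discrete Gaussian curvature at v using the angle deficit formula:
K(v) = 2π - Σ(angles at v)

Sum of angles = 180°. K = 360° - 180° = 180°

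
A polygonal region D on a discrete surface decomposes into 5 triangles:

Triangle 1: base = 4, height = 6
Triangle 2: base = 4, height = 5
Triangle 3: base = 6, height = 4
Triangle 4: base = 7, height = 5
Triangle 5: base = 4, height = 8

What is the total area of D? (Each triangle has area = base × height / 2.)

(1/2)×4×6 + (1/2)×4×5 + (1/2)×6×4 + (1/2)×7×5 + (1/2)×4×8 = 67.5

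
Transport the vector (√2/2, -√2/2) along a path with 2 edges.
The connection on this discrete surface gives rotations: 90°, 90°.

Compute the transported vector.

Total rotation: 90° + 90° = 180°. Final vector: (-0.7071, 0.7071)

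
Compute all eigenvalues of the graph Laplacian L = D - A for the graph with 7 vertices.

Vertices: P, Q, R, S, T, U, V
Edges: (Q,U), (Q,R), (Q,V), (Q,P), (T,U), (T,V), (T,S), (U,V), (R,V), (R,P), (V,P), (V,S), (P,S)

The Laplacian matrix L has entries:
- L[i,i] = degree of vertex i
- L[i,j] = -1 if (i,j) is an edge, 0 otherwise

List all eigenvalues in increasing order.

Degrees: deg(P) = 4, deg(Q) = 4, deg(R) = 3, deg(S) = 3, deg(T) = 3, deg(U) = 3, deg(V) = 6.
L = D − A with rows/columns ordered (P, Q, R, S, T, U, V):
  [ 4, -1, -1, -1,  0,  0, -1]
  [-1,  4, -1,  0,  0, -1, -1]
  [-1, -1,  3,  0,  0,  0, -1]
  [-1,  0,  0,  3, -1,  0, -1]
  [ 0,  0,  0, -1,  3, -1, -1]
  [ 0, -1,  0,  0, -1,  3, -1]
  [-1, -1, -1, -1, -1, -1,  6]
Characteristic polynomial: det(λI − L) = λ(λ − 2)(λ² − 8λ + 14)(λ − 4)(λ − 5)(λ − 7).
Roots: λ = 0; (λ − 2) = 0 ⇒ λ = 2; (λ² − 8λ + 14) = 0 ⇒ λ = 4 ± √2 ≈ 2.5858, 5.4142; (λ − 4) = 0 ⇒ λ = 4; (λ − 5) = 0 ⇒ λ = 5; (λ − 7) = 0 ⇒ λ = 7.
(Check: the roots sum (with multiplicity) to 26, matching trace L = Σdeg = 2·13 = 26.)
Laplacian eigenvalues (increasing order): [0.0, 2.0, 2.5858, 4.0, 5.0, 5.4142, 7.0]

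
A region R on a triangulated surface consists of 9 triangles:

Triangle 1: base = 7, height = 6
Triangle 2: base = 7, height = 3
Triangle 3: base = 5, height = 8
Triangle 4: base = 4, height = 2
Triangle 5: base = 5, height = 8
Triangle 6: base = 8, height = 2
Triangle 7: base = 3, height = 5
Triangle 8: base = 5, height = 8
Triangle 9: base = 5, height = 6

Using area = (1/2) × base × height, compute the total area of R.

(1/2)×7×6 + (1/2)×7×3 + (1/2)×5×8 + (1/2)×4×2 + (1/2)×5×8 + (1/2)×8×2 + (1/2)×3×5 + (1/2)×5×8 + (1/2)×5×6 = 126.0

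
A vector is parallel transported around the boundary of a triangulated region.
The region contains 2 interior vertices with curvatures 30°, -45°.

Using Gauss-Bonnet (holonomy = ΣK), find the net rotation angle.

Holonomy = total enclosed curvature = 30° + (-45°) = -15°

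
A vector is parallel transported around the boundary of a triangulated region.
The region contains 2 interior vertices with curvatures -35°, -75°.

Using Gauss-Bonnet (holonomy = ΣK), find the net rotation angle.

Holonomy = total enclosed curvature = (-35°) + (-75°) = -110°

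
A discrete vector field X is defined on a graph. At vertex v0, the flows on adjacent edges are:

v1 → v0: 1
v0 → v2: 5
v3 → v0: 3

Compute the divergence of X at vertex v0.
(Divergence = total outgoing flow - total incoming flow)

Divergence = sum of outgoing flows = (-1) + 5 + (-3) = 1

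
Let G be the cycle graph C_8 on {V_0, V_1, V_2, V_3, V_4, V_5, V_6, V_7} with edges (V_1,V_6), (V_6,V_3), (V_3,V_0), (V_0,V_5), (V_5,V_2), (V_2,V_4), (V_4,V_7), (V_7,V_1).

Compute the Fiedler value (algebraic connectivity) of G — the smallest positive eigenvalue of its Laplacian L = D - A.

The cycle graph C_n has Laplacian eigenvalues λ_k = 2 − 2cos(2πk/n), k = 0, 1, …, n−1. Here n = 8:
k=0: 2 − 2cos(0) = 0.0; k=1: 2 − 2cos(π/4) = 0.5858; k=2: 2 − 2cos(π/2) = 2.0; k=3: 2 − 2cos(3π/4) = 3.4142; k=4: 2 − 2cos(π) = 4.0; k=5: 2 − 2cos(5π/4) = 3.4142; k=6: 2 − 2cos(3π/2) = 2.0; k=7: 2 − 2cos(7π/4) = 0.5858.
Laplacian eigenvalues: [0.0, 0.5858, 0.5858, 2.0, 2.0, 3.4142, 3.4142, 4.0]. Algebraic connectivity (smallest non-zero eigenvalue) = 0.5858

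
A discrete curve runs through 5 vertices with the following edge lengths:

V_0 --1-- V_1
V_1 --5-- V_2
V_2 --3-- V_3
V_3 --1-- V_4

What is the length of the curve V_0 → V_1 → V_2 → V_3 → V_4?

Arc length = 1 + 5 + 3 + 1 = 10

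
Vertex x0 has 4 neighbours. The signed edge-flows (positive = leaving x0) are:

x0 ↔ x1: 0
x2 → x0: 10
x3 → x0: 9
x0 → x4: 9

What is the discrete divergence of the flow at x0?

Divergence = sum of outgoing flows = 0 + (-10) + (-9) + 9 = -10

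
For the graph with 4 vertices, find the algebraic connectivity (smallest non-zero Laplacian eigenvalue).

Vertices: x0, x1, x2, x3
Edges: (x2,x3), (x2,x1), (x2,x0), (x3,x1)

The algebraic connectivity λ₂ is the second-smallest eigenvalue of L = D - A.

Degrees: deg(x0) = 1, deg(x1) = 2, deg(x2) = 3, deg(x3) = 2.
L = D − A with rows/columns ordered (x0, x1, x2, x3):
  [ 1,  0, -1,  0]
  [ 0,  2, -1, -1]
  [-1, -1,  3, -1]
  [ 0, -1, -1,  2]
Characteristic polynomial: det(λI − L) = λ(λ − 1)(λ − 3)(λ − 4).
Roots: λ = 0; (λ − 1) = 0 ⇒ λ = 1; (λ − 3) = 0 ⇒ λ = 3; (λ − 4) = 0 ⇒ λ = 4.
(Check: the roots sum (with multiplicity) to 8, matching trace L = Σdeg = 2·4 = 8.)
Laplacian eigenvalues: [0.0, 1.0, 3.0, 4.0]. Algebraic connectivity (smallest non-zero eigenvalue) = 1.0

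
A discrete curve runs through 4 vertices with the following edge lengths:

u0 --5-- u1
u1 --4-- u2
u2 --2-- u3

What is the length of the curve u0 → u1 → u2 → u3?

Arc length = 5 + 4 + 2 = 11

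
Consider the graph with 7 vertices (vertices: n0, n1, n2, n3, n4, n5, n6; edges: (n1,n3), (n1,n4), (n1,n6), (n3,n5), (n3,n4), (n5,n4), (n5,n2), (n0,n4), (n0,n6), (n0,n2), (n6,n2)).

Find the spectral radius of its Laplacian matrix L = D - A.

Degrees: deg(n0) = 3, deg(n1) = 3, deg(n2) = 3, deg(n3) = 3, deg(n4) = 4, deg(n5) = 3, deg(n6) = 3.
L = D − A with rows/columns ordered (n0, n1, n2, n3, n4, n5, n6):
  [ 3,  0, -1,  0, -1,  0, -1]
  [ 0,  3,  0, -1, -1,  0, -1]
  [-1,  0,  3,  0,  0, -1, -1]
  [ 0, -1,  0,  3, -1, -1,  0]
  [-1, -1,  0, -1,  4, -1,  0]
  [ 0,  0, -1, -1, -1,  3,  0]
  [-1, -1, -1,  0,  0,  0,  3]
Characteristic polynomial: det(λI − L) = λ(λ² − 6λ + 7)(λ² − 7λ + 11)(λ² − 9λ + 19).
Roots: λ = 0; (λ² − 6λ + 7) = 0 ⇒ λ = 3 ± √2 ≈ 1.5858, 4.4142; (λ² − 7λ + 11) = 0 ⇒ λ = (7 ± √5)/2 ≈ 2.382, 4.618; (λ² − 9λ + 19) = 0 ⇒ λ = (9 ± √5)/2 ≈ 3.382, 5.618.
(Check: the roots sum (with multiplicity) to 22, matching trace L = Σdeg = 2·11 = 22.)
Laplacian eigenvalues: [0.0, 1.5858, 2.382, 3.382, 4.4142, 4.618, 5.618]. Largest eigenvalue (spectral radius) = 5.618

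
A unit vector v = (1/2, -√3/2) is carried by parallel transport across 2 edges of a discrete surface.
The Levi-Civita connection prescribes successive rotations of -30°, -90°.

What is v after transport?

Total rotation: (-30°) + (-90°) = -120°. Final vector: (-1, 0)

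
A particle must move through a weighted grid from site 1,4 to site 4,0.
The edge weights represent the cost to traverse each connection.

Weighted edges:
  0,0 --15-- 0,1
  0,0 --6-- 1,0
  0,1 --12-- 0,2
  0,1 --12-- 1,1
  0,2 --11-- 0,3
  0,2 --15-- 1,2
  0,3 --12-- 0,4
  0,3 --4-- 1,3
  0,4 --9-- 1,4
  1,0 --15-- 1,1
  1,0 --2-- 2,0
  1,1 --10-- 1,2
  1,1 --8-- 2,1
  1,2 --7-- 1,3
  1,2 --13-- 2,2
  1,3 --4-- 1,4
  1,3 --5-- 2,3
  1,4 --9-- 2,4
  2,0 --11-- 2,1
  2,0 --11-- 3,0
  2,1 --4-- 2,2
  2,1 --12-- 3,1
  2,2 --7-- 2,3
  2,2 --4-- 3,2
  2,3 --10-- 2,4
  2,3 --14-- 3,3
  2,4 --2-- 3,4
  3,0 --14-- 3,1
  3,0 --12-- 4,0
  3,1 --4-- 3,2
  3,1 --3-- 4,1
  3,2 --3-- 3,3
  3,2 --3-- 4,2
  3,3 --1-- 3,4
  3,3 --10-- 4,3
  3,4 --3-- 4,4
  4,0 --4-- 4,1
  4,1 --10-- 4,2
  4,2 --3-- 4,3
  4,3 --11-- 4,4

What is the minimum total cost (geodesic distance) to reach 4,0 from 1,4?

Shortest path: 1,4 → 2,4 → 3,4 → 3,3 → 3,2 → 3,1 → 4,1 → 4,0, total weight = 26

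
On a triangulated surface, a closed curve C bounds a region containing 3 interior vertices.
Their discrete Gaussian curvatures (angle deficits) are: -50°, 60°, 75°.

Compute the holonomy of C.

Holonomy = total enclosed curvature = (-50°) + 60° + 75° = 85°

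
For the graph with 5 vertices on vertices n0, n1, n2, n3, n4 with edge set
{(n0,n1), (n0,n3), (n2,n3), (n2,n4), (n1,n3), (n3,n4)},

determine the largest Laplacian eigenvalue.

Degrees: deg(n0) = 2, deg(n1) = 2, deg(n2) = 2, deg(n3) = 4, deg(n4) = 2.
L = D − A with rows/columns ordered (n0, n1, n2, n3, n4):
  [ 2, -1,  0, -1,  0]
  [-1,  2,  0, -1,  0]
  [ 0,  0,  2, -1, -1]
  [-1, -1, -1,  4, -1]
  [ 0,  0, -1, -1,  2]
Characteristic polynomial: det(λI − L) = λ(λ − 1)(λ − 3)²(λ − 5).
Roots: λ = 0; (λ − 1) = 0 ⇒ λ = 1; (λ − 3) = 0 ⇒ λ = 3 (multiplicity 2); (λ − 5) = 0 ⇒ λ = 5.
(Check: the roots sum (with multiplicity) to 12, matching trace L = Σdeg = 2·6 = 12.)
Laplacian eigenvalues: [0.0, 1.0, 3.0, 3.0, 5.0]. Largest eigenvalue (spectral radius) = 5.0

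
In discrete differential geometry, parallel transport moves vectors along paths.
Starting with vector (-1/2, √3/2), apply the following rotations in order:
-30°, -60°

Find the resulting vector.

Total rotation: (-30°) + (-60°) = -90°. Final vector: (0.8660, 0.5000)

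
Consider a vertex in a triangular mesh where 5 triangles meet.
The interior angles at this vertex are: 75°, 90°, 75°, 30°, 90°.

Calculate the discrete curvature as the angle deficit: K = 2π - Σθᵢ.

Sum of angles = 360°. K = 360° - 360° = 0°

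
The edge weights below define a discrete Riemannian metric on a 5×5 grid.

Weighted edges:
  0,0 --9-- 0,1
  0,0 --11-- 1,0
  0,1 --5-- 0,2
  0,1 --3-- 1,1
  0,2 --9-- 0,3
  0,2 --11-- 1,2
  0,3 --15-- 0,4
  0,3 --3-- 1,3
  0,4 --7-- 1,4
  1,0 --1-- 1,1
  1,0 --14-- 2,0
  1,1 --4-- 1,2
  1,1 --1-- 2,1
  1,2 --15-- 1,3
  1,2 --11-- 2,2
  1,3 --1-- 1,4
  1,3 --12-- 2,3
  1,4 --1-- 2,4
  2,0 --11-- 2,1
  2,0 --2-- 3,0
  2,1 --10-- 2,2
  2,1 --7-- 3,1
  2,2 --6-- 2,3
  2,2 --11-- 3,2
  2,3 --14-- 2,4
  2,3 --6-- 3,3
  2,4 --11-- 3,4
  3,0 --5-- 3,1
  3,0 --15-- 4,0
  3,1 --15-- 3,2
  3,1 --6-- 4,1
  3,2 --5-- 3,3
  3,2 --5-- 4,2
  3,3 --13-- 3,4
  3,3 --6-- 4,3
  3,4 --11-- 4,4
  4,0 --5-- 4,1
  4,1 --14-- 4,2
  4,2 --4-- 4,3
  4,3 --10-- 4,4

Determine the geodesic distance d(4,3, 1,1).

Shortest path: 4,3 → 3,3 → 2,3 → 2,2 → 2,1 → 1,1, total weight = 29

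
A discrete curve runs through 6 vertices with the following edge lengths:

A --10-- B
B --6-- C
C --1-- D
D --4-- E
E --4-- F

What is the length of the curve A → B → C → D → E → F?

Arc length = 10 + 6 + 1 + 4 + 4 = 25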